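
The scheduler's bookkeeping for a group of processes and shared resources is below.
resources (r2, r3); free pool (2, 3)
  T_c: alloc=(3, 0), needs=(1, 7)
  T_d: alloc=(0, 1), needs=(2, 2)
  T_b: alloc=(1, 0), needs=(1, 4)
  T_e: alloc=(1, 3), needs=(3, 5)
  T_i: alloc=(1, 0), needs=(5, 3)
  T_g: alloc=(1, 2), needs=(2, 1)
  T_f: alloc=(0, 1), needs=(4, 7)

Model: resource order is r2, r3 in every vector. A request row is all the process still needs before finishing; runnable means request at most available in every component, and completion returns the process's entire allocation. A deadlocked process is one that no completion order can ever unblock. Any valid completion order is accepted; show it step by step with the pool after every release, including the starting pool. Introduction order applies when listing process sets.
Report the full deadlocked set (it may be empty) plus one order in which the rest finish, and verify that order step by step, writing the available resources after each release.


No process is deadlocked.
Key observation: T_g leads a chain of completions in which each release enables another process.
The rest can finish in the order T_g, T_e, T_d, T_c, T_i, T_b, T_f. Verifying each step:
  pool = (2, 3)
  run T_g (needs (2, 1), free (2, 3)); after release of (1, 2) the pool is (3, 5)
  run T_e (needs (3, 5), free (3, 5)); after release of (1, 3) the pool is (4, 8)
  run T_d (needs (2, 2), free (4, 8)); after release of (0, 1) the pool is (4, 9)
  run T_c (needs (1, 7), free (4, 9)); after release of (3, 0) the pool is (7, 9)
  run T_i (needs (5, 3), free (7, 9)); after release of (1, 0) the pool is (8, 9)
  run T_b (needs (1, 4), free (8, 9)); after release of (1, 0) the pool is (9, 9)
  run T_f (needs (4, 7), free (9, 9)); after release of (0, 1) the pool is (9, 10)


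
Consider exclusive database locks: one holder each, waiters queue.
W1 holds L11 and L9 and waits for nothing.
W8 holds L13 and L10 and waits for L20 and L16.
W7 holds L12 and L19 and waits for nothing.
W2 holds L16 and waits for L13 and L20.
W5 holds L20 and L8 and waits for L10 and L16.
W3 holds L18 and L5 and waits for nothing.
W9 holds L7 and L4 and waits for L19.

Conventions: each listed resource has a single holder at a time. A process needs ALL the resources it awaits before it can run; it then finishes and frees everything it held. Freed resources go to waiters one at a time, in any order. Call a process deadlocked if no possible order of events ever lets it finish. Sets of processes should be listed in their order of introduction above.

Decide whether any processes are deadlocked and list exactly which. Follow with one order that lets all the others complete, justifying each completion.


Deadlocked: W8, W2 and W5.
Key observation: the cycle W8 -> W2 -> W8 can never break — each member waits on the next; W5 is caught in further circular waits.
One completion order for the rest: W7, W1, W9, W3.
Check, step by step:
  W7: no waits; runs immediately, freeing L12 and L19
  W1: no waits; runs immediately, freeing L11 and L9
  run W9 (all its waits — L19 — are resolved); releases L7 and L4
  W3: no waits; runs immediately, freeing L18 and L5


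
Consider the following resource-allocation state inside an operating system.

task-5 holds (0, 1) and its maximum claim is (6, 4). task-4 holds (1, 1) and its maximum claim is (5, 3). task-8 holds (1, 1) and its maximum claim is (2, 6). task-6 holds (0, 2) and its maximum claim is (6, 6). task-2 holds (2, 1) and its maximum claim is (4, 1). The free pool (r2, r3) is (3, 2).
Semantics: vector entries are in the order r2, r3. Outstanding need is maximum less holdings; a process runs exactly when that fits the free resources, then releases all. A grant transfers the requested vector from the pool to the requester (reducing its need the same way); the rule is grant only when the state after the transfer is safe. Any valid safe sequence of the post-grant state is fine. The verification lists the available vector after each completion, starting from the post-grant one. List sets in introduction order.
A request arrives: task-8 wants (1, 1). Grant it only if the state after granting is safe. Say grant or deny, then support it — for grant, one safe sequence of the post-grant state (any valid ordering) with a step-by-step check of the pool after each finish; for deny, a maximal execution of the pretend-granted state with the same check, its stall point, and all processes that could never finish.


DENY — the pretend-granted state is unsafe.
Key observation: after task-2, task-4 the pool peaks at (5, 3), and each blocked process is short somewhere: task-5 on r2; task-8 on r3; task-6 on r2, r3.
On the post-grant state, task-2, task-4 is a maximal run — nothing extends it. Verifying each step:
  pool = (2, 1)
  task-2 needs (2, 0) <= (2, 1) -> finishes; pool += (2, 1) = (4, 2)
  task-4 needs (4, 2) <= (4, 2) -> finishes; pool += (1, 1) = (5, 3)
  blocked: task-5 wants (6, 3), pool (5, 3) — not enough r2
  blocked: task-8 wants (0, 4), pool (5, 3) — not enough r3
  blocked: task-6 wants (6, 4), pool (5, 3) — not enough r2 and r3
Post-grant, the permanently blocked set is task-5, task-8 and task-6.


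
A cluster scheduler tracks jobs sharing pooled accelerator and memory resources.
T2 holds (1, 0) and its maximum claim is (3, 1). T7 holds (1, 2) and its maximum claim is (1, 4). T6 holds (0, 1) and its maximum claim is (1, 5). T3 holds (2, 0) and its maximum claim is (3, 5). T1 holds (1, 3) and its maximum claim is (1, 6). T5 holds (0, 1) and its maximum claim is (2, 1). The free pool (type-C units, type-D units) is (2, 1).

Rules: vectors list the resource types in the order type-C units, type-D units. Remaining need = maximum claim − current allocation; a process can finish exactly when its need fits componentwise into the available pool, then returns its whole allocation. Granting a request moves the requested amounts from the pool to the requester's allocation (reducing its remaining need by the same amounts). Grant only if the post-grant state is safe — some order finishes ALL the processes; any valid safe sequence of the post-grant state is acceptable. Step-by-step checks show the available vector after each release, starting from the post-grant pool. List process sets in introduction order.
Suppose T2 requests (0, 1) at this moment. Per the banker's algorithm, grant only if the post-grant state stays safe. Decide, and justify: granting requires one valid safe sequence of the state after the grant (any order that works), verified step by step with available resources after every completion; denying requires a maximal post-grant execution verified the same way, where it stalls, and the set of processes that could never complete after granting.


GRANT: granting preserves safety; a valid post-grant sequence is T2, T5, T7, T1, T3, T6.
Key observation: after the grant the pool drops to (2, 0), which still lets T2 finish first and unwind the rest.
Verifying the post-grant state step by step:
  pool = (2, 0)
  T2: need (2, 0) fits (2, 0); releases (1, 1), pool now (3, 1)
  T5: need (2, 0) fits (3, 1); releases (0, 1), pool now (3, 2)
  T7: need (0, 2) fits (3, 2); releases (1, 2), pool now (4, 4)
  T1: need (0, 3) fits (4, 4); releases (1, 3), pool now (5, 7)
  T3: need (1, 5) fits (5, 7); releases (2, 0), pool now (7, 7)
  T6: need (1, 4) fits (7, 7); releases (0, 1), pool now (7, 8)


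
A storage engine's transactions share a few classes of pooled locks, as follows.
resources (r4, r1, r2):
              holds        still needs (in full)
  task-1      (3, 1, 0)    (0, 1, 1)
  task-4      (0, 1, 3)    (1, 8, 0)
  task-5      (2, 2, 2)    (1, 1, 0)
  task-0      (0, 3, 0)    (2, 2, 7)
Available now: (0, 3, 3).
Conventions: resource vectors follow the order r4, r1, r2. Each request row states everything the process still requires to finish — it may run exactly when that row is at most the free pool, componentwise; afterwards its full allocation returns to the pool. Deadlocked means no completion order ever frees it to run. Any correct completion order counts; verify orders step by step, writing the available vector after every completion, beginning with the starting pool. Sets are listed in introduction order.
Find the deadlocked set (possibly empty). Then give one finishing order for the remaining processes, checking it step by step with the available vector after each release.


The deadlocked set is task-4 and task-0.
Key observation: after task-1, task-5 the pool peaks at (5, 6, 5), and each blocked process is short somewhere: task-4 on r1; task-0 on r2.
A valid finishing order for the others: task-1, task-5. Step-by-step check:
  pool = (0, 3, 3)
  run task-1 (needs (0, 1, 1), free (0, 3, 3)); after release of (3, 1, 0) the pool is (3, 4, 3)
  run task-5 (needs (1, 1, 0), free (3, 4, 3)); after release of (2, 2, 2) the pool is (5, 6, 5)
The blocked processes can never fit:
  blocked: task-4 wants (1, 8, 0), pool (5, 6, 5) — not enough r1
  blocked: task-0 wants (2, 2, 7), pool (5, 6, 5) — not enough r2


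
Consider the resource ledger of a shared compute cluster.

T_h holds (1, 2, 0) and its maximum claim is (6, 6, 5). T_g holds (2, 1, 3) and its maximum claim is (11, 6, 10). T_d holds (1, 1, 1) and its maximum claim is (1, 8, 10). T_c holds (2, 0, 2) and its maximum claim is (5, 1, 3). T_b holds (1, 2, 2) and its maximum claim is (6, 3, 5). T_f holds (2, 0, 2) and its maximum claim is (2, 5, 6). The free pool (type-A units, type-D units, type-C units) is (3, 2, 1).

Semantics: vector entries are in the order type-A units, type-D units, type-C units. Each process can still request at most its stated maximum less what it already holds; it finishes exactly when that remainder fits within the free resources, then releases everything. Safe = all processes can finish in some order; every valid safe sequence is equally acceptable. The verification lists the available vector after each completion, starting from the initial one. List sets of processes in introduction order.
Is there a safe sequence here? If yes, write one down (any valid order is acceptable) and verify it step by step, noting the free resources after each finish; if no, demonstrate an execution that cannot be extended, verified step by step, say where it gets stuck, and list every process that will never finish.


SAFE, for example via the order T_c, T_b, T_h, T_f, T_g, T_d.
Key observation: the order's first zero-slack moment is T_c ((3, 1, 1) needed, (3, 2, 1) free — a requested resource with nothing to spare).
Walking it through:
  pool = (3, 2, 1)
  run T_c (needs (3, 1, 1), free (3, 2, 1)); after release of (2, 0, 2) the pool is (5, 2, 3)
  run T_b (needs (5, 1, 3), free (5, 2, 3)); after release of (1, 2, 2) the pool is (6, 4, 5)
  run T_h (needs (5, 4, 5), free (6, 4, 5)); after release of (1, 2, 0) the pool is (7, 6, 5)
  run T_f (needs (0, 5, 4), free (7, 6, 5)); after release of (2, 0, 2) the pool is (9, 6, 7)
  run T_g (needs (9, 5, 7), free (9, 6, 7)); after release of (2, 1, 3) the pool is (11, 7, 10)
  run T_d (needs (0, 7, 9), free (11, 7, 10)); after release of (1, 1, 1) the pool is (12, 8, 11)


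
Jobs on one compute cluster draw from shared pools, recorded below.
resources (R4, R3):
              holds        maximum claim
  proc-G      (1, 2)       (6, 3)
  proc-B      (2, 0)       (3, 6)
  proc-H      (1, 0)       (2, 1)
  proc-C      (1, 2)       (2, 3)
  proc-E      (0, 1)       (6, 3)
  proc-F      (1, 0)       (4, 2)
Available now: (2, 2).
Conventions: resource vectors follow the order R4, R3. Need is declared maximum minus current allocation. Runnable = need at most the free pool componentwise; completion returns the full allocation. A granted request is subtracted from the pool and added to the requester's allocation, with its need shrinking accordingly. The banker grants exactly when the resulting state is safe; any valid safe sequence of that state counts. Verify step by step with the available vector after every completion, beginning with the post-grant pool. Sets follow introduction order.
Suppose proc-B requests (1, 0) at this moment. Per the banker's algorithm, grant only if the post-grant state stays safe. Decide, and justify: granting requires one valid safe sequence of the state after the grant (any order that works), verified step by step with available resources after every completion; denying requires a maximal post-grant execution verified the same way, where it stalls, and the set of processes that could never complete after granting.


DENY. Granting would leave the state unsafe.
Key observation: after proc-C, proc-H, proc-F the pool peaks at (4, 4), and each blocked process is short somewhere: proc-G on R4; proc-B on R3; proc-E on R4.
On the post-grant state, proc-C, proc-H, proc-F is a maximal run — nothing extends it. Step-by-step check:
  pool = (1, 2)
  proc-C needs (1, 1) <= (1, 2) -> finishes; pool += (1, 2) = (2, 4)
  proc-H needs (1, 1) <= (2, 4) -> finishes; pool += (1, 0) = (3, 4)
  proc-F needs (3, 2) <= (3, 4) -> finishes; pool += (1, 0) = (4, 4)
  proc-G still needs (5, 1) but only (4, 4) is free — short on R4
  proc-B still needs (0, 6) but only (4, 4) is free — short on R3
  proc-E still needs (6, 2) but only (4, 4) is free — short on R4
Processes that could never finish after the grant: proc-G, proc-B and proc-E.


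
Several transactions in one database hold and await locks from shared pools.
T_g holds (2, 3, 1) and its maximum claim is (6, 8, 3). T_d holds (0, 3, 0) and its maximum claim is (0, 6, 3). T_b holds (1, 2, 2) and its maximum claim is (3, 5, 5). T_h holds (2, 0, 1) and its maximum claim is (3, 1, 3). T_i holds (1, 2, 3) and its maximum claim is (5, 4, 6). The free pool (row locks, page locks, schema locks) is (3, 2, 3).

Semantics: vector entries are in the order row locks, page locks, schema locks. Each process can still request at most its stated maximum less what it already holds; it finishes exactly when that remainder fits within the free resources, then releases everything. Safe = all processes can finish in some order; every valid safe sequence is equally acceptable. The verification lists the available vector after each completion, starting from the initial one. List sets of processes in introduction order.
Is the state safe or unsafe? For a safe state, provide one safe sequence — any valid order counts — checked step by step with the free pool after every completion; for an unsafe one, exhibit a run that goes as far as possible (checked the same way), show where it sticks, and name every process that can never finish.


SAFE, for example via the order T_h, T_i, T_d, T_g, T_b.
Key observation: the first exact fit in this order is T_i — it needs (4, 2, 3) with (5, 2, 4) free, meeting a requested resource to the last unit.
Walking it through:
  pool = (3, 2, 3)
  T_h needs (1, 1, 2) <= (3, 2, 3) -> finishes; pool += (2, 0, 1) = (5, 2, 4)
  T_i needs (4, 2, 3) <= (5, 2, 4) -> finishes; pool += (1, 2, 3) = (6, 4, 7)
  T_d needs (0, 3, 3) <= (6, 4, 7) -> finishes; pool += (0, 3, 0) = (6, 7, 7)
  T_g needs (4, 5, 2) <= (6, 7, 7) -> finishes; pool += (2, 3, 1) = (8, 10, 8)
  T_b needs (2, 3, 3) <= (8, 10, 8) -> finishes; pool += (1, 2, 2) = (9, 12, 10)


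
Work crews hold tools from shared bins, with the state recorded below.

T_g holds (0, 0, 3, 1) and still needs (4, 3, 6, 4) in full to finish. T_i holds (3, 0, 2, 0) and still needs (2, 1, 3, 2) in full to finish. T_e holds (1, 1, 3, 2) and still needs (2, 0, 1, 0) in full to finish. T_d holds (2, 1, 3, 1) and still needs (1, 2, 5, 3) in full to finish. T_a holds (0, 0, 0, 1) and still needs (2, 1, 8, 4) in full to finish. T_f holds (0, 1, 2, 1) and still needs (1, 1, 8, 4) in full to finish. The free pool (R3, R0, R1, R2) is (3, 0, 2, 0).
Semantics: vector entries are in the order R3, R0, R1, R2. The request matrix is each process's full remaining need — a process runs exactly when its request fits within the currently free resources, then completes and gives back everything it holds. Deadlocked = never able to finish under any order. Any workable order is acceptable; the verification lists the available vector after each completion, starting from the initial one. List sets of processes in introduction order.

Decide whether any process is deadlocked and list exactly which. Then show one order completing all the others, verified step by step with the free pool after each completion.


Deadlocked: T_g, T_d, T_a and T_f.
Key observation: once T_e, T_i finish, the pool peaks at (7, 1, 7, 2) — and every remaining process still needs more R2 than that.
The rest can finish in the order T_e, T_i. Verifying each step:
  pool = (3, 0, 2, 0)
  run T_e (needs (2, 0, 1, 0), free (3, 0, 2, 0)); after release of (1, 1, 3, 2) the pool is (4, 1, 5, 2)
  run T_i (needs (2, 1, 3, 2), free (4, 1, 5, 2)); after release of (3, 0, 2, 0) the pool is (7, 1, 7, 2)
None of the blocked processes ever fits:
  T_g cannot run: need (4, 3, 6, 4) vs free (7, 1, 7, 2) (insufficient R0 and R2)
  T_d cannot run: need (1, 2, 5, 3) vs free (7, 1, 7, 2) (insufficient R0 and R2)
  T_a cannot run: need (2, 1, 8, 4) vs free (7, 1, 7, 2) (insufficient R1 and R2)
  T_f cannot run: need (1, 1, 8, 4) vs free (7, 1, 7, 2) (insufficient R1 and R2)


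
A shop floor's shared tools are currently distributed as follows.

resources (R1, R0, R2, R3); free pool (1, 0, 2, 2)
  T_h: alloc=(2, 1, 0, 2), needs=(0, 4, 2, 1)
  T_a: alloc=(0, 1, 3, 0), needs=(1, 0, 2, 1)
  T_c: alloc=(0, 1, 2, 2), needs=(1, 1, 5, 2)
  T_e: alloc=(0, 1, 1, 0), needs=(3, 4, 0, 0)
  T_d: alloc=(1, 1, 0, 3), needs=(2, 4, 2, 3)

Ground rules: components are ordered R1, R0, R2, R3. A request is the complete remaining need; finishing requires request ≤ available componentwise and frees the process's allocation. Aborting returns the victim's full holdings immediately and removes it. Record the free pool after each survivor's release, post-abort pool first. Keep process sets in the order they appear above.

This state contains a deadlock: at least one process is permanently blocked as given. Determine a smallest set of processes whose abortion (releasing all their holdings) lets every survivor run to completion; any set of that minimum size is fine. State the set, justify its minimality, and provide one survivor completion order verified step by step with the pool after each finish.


The answer: abort T_h and T_e.
Key observation: the returned (2, 2, 1, 2) from T_h and T_e is what brings T_d — unrunnable before, under any order — into play at step 3.
Why nothing smaller works — every single abort fails: T_h alone leaves T_e blocked (short on R0); T_a alone leaves T_h blocked (short on R0); T_c alone leaves T_h blocked (short on R0); T_e alone leaves T_h blocked (short on R0); T_d alone leaves T_h blocked (short on R0).
The survivors complete as T_a, T_c, T_d. Verifying each step (starting from the post-abort pool):
  pool = (3, 2, 3, 4)
  T_a needs (1, 0, 2, 1) <= (3, 2, 3, 4) -> finishes; pool += (0, 1, 3, 0) = (3, 3, 6, 4)
  T_c needs (1, 1, 5, 2) <= (3, 3, 6, 4) -> finishes; pool += (0, 1, 2, 2) = (3, 4, 8, 6)
  T_d needs (2, 4, 2, 3) <= (3, 4, 8, 6) -> finishes; pool += (1, 1, 0, 3) = (4, 5, 8, 9)


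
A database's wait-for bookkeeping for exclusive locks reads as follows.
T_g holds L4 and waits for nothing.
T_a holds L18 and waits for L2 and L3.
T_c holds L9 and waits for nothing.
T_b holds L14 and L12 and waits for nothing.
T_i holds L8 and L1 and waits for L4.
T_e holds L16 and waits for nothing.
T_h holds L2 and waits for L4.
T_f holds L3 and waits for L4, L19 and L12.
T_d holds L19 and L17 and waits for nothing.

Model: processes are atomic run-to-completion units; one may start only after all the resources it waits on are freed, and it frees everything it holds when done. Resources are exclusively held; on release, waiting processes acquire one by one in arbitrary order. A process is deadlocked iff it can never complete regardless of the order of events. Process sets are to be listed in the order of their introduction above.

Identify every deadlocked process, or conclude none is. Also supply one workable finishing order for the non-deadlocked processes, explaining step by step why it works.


Nothing here is deadlocked.
Key observation: all waits point, directly or indirectly, at processes that can finish, so nothing is permanently blocked.
One completion order for the rest: T_g, T_d, T_b, T_e, T_c, T_f, T_h, T_i, T_a.
Verifying each step:
  run T_g (it waits on nothing); releases L4
  run T_d (it waits on nothing); releases L19 and L17
  run T_b (it waits on nothing); releases L14 and L12
  run T_e (it waits on nothing); releases L16
  run T_c (it waits on nothing); releases L9
  T_f waits on L4, L19 and L12 — all released -> runs and releases L3
  T_h waits on L4 — all released -> runs and releases L2
  T_i waits on L4 — all released -> runs and releases L8 and L1
  T_a waits on L2 and L3 — all released -> runs and releases L18


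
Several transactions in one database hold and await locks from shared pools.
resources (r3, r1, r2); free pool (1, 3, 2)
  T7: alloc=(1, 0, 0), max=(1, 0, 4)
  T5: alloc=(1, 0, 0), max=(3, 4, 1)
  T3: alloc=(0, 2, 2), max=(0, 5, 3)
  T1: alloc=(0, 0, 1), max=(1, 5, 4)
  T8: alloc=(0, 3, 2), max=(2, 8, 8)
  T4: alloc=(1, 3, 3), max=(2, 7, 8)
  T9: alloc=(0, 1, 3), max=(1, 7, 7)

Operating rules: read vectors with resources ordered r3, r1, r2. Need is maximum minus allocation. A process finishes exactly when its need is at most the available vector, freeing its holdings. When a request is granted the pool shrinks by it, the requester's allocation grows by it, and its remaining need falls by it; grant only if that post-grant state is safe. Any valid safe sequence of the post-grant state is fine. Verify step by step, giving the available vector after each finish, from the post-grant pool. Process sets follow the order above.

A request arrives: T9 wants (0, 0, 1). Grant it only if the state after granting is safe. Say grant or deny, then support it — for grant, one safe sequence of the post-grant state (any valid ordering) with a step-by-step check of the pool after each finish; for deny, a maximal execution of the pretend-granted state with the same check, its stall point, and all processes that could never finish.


DENY — the pretend-granted state is unsafe.
Key observation: after T3, T1, T7, T5 the pool peaks at (3, 5, 4), and each blocked process is short somewhere: T8 on r2; T4 on r2; T9 on r1.
After a pretend grant, a maximal execution: T3, T1, T7, T5 — then nothing else fits. Check, step by step:
  pool = (1, 3, 1)
  T3: need (0, 3, 1) fits (1, 3, 1); releases (0, 2, 2), pool now (1, 5, 3)
  T1: need (1, 5, 3) fits (1, 5, 3); releases (0, 0, 1), pool now (1, 5, 4)
  T7: need (0, 0, 4) fits (1, 5, 4); releases (1, 0, 0), pool now (2, 5, 4)
  T5: need (2, 4, 1) fits (2, 5, 4); releases (1, 0, 0), pool now (3, 5, 4)
  blocked: T8 wants (2, 5, 6), pool (3, 5, 4) — not enough r2
  blocked: T4 wants (1, 4, 5), pool (3, 5, 4) — not enough r2
  blocked: T9 wants (1, 6, 3), pool (3, 5, 4) — not enough r1
Processes that could never finish after the grant: T8, T4 and T9.


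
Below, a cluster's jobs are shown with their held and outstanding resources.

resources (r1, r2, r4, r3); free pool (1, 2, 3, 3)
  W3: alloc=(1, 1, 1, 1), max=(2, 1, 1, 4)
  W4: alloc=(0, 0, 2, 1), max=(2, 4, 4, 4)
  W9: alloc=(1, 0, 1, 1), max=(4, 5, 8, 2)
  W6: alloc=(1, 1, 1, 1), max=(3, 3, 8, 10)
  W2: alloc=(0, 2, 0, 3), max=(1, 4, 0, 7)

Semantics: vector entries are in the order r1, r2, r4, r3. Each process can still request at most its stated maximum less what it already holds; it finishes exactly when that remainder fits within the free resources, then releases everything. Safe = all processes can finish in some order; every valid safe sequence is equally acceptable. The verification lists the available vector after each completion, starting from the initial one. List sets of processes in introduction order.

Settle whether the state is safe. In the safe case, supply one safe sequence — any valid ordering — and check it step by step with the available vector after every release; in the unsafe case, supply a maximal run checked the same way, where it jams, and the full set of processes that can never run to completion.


UNSAFE — no complete ordering exists.
Key observation: the wall is r4: completing W3, W2, W4 brings the pool only to (2, 5, 6, 8), and all the rest need more.
Going as far as possible: W3, W2, W4; after that, nothing fits. Check, step by step:
  pool = (1, 2, 3, 3)
  W3: need (1, 0, 0, 3) fits (1, 2, 3, 3); releases (1, 1, 1, 1), pool now (2, 3, 4, 4)
  W2: need (1, 2, 0, 4) fits (2, 3, 4, 4); releases (0, 2, 0, 3), pool now (2, 5, 4, 7)
  W4: need (2, 4, 2, 3) fits (2, 5, 4, 7); releases (0, 0, 2, 1), pool now (2, 5, 6, 8)
  blocked: W9 wants (3, 5, 7, 1), pool (2, 5, 6, 8) — not enough r1 and r4
  blocked: W6 wants (2, 2, 7, 9), pool (2, 5, 6, 8) — not enough r4 and r3
Permanently blocked: W9 and W6.


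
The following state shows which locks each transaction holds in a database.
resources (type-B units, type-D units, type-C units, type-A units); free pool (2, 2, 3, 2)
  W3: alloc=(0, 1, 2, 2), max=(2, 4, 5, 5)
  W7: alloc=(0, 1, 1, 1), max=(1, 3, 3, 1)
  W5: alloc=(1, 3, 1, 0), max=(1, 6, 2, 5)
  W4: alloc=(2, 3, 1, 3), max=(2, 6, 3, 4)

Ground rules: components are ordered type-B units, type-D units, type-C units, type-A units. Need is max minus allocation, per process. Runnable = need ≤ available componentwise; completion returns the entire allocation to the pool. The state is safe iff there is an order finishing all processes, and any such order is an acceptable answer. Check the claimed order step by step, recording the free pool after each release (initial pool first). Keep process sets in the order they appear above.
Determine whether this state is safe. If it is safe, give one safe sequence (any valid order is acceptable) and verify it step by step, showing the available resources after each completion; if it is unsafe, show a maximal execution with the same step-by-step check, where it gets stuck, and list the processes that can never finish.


SAFE, for example via the order W7, W4, W3, W5.
Key observation: at W7 the run first touches a limit — (1, 2, 2, 0) against (2, 2, 3, 2), exact on a resource it actually requests.
Check, step by step:
  pool = (2, 2, 3, 2)
  W7 needs (1, 2, 2, 0) <= (2, 2, 3, 2) -> finishes; pool += (0, 1, 1, 1) = (2, 3, 4, 3)
  W4 needs (0, 3, 2, 1) <= (2, 3, 4, 3) -> finishes; pool += (2, 3, 1, 3) = (4, 6, 5, 6)
  W3 needs (2, 3, 3, 3) <= (4, 6, 5, 6) -> finishes; pool += (0, 1, 2, 2) = (4, 7, 7, 8)
  W5 needs (0, 3, 1, 5) <= (4, 7, 7, 8) -> finishes; pool += (1, 3, 1, 0) = (5, 10, 8, 8)


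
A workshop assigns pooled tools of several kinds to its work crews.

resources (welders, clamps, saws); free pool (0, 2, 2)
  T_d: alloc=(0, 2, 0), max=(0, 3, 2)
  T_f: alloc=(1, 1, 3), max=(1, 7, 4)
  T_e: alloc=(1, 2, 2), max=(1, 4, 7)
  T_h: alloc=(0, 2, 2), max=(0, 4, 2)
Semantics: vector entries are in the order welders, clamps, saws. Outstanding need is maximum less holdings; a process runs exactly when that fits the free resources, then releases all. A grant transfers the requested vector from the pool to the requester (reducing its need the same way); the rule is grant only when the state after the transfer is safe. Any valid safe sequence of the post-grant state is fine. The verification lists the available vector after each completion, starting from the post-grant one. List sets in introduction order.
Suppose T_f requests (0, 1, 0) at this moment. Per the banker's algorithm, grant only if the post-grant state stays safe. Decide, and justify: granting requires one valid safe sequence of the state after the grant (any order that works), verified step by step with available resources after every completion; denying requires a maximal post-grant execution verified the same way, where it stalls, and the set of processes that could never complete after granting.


GRANT — the state after the grant stays safe, e.g. via T_d, T_h, T_f, T_e.
Key observation: the grant leaves (0, 1, 2) free — enough for T_d, whose release restarts the cascade.
Verifying the post-grant state step by step:
  pool = (0, 1, 2)
  T_d: need (0, 1, 2) fits (0, 1, 2); releases (0, 2, 0), pool now (0, 3, 2)
  T_h: need (0, 2, 0) fits (0, 3, 2); releases (0, 2, 2), pool now (0, 5, 4)
  T_f: need (0, 5, 1) fits (0, 5, 4); releases (1, 2, 3), pool now (1, 7, 7)
  T_e: need (0, 2, 5) fits (1, 7, 7); releases (1, 2, 2), pool now (2, 9, 9)


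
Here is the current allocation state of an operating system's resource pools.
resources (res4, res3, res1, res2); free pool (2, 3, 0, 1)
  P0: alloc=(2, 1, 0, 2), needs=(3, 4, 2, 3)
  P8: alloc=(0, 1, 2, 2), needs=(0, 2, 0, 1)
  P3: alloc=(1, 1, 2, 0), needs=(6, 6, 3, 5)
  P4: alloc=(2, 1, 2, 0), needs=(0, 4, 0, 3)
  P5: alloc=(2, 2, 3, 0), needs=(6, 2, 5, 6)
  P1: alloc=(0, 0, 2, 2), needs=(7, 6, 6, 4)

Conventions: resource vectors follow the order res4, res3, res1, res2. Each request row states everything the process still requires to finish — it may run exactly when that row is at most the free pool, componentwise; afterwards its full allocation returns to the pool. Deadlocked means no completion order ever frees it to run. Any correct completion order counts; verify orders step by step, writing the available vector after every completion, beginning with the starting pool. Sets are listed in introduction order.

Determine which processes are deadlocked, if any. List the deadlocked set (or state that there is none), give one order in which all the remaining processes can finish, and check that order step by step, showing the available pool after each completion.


Nothing here is deadlocked.
Key observation: the pool covers P8 at once, and every later process fits after earlier releases.
A valid finishing order for the others: P8, P4, P0, P3, P1, P5. Walking it through:
  pool = (2, 3, 0, 1)
  P8 needs (0, 2, 0, 1) <= (2, 3, 0, 1) -> finishes; pool += (0, 1, 2, 2) = (2, 4, 2, 3)
  P4 needs (0, 4, 0, 3) <= (2, 4, 2, 3) -> finishes; pool += (2, 1, 2, 0) = (4, 5, 4, 3)
  P0 needs (3, 4, 2, 3) <= (4, 5, 4, 3) -> finishes; pool += (2, 1, 0, 2) = (6, 6, 4, 5)
  P3 needs (6, 6, 3, 5) <= (6, 6, 4, 5) -> finishes; pool += (1, 1, 2, 0) = (7, 7, 6, 5)
  P1 needs (7, 6, 6, 4) <= (7, 7, 6, 5) -> finishes; pool += (0, 0, 2, 2) = (7, 7, 8, 7)
  P5 needs (6, 2, 5, 6) <= (7, 7, 8, 7) -> finishes; pool += (2, 2, 3, 0) = (9, 9, 11, 7)


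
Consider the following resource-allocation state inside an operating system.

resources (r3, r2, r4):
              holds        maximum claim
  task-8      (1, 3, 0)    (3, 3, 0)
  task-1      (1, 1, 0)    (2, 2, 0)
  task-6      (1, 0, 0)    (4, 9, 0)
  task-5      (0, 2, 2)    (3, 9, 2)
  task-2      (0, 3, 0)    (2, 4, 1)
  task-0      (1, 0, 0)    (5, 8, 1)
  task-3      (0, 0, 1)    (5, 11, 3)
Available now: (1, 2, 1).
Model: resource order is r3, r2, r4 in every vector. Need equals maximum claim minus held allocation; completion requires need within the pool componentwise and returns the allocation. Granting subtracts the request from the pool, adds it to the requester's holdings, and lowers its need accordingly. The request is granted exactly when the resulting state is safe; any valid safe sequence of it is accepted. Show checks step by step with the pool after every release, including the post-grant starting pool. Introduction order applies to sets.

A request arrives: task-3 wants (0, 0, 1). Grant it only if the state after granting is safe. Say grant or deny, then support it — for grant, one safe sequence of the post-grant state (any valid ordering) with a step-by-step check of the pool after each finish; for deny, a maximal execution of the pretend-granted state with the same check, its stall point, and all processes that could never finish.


DENY — the pretend-granted state is unsafe.
Key observation: after task-1, task-8 the pool peaks at (3, 6, 0), and each blocked process is short somewhere: task-6 on r2; task-5 on r2; task-2 on r4; task-0 on r3, r2, r4; task-3 on r3, r2, r4.
On the post-grant state, task-1, task-8 is a maximal run — nothing extends it. Check, step by step:
  pool = (1, 2, 0)
  run task-1 (needs (1, 1, 0), free (1, 2, 0)); after release of (1, 1, 0) the pool is (2, 3, 0)
  run task-8 (needs (2, 0, 0), free (2, 3, 0)); after release of (1, 3, 0) the pool is (3, 6, 0)
  task-6 still needs (3, 9, 0) but only (3, 6, 0) is free — short on r2
  task-5 still needs (3, 7, 0) but only (3, 6, 0) is free — short on r2
  task-2 still needs (2, 1, 1) but only (3, 6, 0) is free — short on r4
  task-0 still needs (4, 8, 1) but only (3, 6, 0) is free — short on r3, r2 and r4
  task-3 still needs (5, 11, 1) but only (3, 6, 0) is free — short on r3, r2 and r4
Had the request been granted, task-6, task-5, task-2, task-0 and task-3 could never finish.


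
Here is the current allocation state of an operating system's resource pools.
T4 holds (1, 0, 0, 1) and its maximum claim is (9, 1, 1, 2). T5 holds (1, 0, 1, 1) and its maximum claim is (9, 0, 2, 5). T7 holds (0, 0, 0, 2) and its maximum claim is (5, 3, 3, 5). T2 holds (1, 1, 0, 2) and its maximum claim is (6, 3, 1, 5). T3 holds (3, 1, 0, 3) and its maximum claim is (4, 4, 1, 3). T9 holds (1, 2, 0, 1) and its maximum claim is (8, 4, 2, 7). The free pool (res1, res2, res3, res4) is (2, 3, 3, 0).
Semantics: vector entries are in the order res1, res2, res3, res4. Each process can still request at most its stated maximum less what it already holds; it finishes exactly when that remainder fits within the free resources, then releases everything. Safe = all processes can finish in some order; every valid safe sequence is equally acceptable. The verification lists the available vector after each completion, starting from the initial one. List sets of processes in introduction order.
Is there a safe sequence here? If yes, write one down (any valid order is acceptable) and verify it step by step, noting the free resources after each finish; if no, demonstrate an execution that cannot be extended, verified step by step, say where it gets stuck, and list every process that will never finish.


UNSAFE — no complete ordering exists.
Key observation: even finishing T3, T7, T2 leaves just (6, 5, 3, 7) free — too little res1 for any of the remaining processes.
A maximal execution: T3, T7, T2 — then nothing else fits. Step-by-step check:
  pool = (2, 3, 3, 0)
  T3 needs (1, 3, 1, 0) <= (2, 3, 3, 0) -> finishes; pool += (3, 1, 0, 3) = (5, 4, 3, 3)
  T7 needs (5, 3, 3, 3) <= (5, 4, 3, 3) -> finishes; pool += (0, 0, 0, 2) = (5, 4, 3, 5)
  T2 needs (5, 2, 1, 3) <= (5, 4, 3, 5) -> finishes; pool += (1, 1, 0, 2) = (6, 5, 3, 7)
  T4 still needs (8, 1, 1, 1) but only (6, 5, 3, 7) is free — short on res1
  T5 still needs (8, 0, 1, 4) but only (6, 5, 3, 7) is free — short on res1
  T9 still needs (7, 2, 2, 6) but only (6, 5, 3, 7) is free — short on res1
Processes that can never finish: T4, T5 and T9.


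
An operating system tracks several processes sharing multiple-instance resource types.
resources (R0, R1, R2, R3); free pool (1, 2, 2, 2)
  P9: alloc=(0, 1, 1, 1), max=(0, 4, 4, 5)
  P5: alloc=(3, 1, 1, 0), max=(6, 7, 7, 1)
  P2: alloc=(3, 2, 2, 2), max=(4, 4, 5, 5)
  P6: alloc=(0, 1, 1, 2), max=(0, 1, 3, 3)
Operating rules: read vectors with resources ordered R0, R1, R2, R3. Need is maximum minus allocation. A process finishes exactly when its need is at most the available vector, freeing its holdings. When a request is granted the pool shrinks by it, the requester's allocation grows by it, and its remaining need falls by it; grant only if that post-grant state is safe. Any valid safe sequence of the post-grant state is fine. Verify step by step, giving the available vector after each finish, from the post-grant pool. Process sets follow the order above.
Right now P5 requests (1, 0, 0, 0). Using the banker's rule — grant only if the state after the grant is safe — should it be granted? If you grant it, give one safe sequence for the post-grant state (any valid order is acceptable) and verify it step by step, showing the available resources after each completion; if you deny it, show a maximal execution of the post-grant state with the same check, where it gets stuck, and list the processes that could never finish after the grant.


DENY — the pretend-granted state is unsafe.
Key observation: P6, P9 can finish, but then (0, 4, 4, 5) is all there is, and the blocked group's R0 demands exceed it.
Pretend the grant happened; the run P6, P9 goes as far as possible. Walking it through:
  pool = (0, 2, 2, 2)
  P6: need (0, 0, 2, 1) fits (0, 2, 2, 2); releases (0, 1, 1, 2), pool now (0, 3, 3, 4)
  P9: need (0, 3, 3, 4) fits (0, 3, 3, 4); releases (0, 1, 1, 1), pool now (0, 4, 4, 5)
  P5 still needs (2, 6, 6, 1) but only (0, 4, 4, 5) is free — short on R0, R1 and R2
  P2 still needs (1, 2, 3, 3) but only (0, 4, 4, 5) is free — short on R0
Post-grant, the permanently blocked set is P5 and P2.


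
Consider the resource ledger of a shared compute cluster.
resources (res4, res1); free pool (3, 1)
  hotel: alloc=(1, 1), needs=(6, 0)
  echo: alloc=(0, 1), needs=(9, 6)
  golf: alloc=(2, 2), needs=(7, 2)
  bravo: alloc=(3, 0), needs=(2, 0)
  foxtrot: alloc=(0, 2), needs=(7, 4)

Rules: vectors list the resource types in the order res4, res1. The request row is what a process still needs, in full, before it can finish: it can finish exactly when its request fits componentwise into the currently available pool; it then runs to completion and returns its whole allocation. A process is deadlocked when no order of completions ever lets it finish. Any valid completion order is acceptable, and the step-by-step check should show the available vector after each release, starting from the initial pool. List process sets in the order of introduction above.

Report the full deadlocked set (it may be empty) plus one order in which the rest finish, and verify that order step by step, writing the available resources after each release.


No process is deadlocked.
Key observation: the pool covers bravo at once, and every later process fits after earlier releases.
One completion order for the rest: bravo, hotel, golf, foxtrot, echo. Walking it through:
  pool = (3, 1)
  bravo: need (2, 0) fits (3, 1); releases (3, 0), pool now (6, 1)
  hotel: need (6, 0) fits (6, 1); releases (1, 1), pool now (7, 2)
  golf: need (7, 2) fits (7, 2); releases (2, 2), pool now (9, 4)
  foxtrot: need (7, 4) fits (9, 4); releases (0, 2), pool now (9, 6)
  echo: need (9, 6) fits (9, 6); releases (0, 1), pool now (9, 7)


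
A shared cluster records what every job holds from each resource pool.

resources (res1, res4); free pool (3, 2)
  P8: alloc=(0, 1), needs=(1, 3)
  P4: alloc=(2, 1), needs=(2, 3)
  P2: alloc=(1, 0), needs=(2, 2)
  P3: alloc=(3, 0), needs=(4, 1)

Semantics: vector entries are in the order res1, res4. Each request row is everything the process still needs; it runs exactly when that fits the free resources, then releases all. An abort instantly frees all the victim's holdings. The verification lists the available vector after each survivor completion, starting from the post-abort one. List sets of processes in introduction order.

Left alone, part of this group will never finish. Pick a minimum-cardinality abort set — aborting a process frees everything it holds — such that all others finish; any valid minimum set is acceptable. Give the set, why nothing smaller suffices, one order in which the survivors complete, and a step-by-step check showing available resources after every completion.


Minimum abort set: P8.
Key observation: aborting P8 returns (0, 1), and P4 — hopeless before — runs at step 1 with the returned capacity in the pool.
Minimality: the empty abort set fails — the state is deadlocked as it stands.
One survivor order: P4, P2, P3. Walking it through (post-abort pool first):
  pool = (3, 3)
  run P4 (needs (2, 3), free (3, 3)); after release of (2, 1) the pool is (5, 4)
  run P2 (needs (2, 2), free (5, 4)); after release of (1, 0) the pool is (6, 4)
  run P3 (needs (4, 1), free (6, 4)); after release of (3, 0) the pool is (9, 4)


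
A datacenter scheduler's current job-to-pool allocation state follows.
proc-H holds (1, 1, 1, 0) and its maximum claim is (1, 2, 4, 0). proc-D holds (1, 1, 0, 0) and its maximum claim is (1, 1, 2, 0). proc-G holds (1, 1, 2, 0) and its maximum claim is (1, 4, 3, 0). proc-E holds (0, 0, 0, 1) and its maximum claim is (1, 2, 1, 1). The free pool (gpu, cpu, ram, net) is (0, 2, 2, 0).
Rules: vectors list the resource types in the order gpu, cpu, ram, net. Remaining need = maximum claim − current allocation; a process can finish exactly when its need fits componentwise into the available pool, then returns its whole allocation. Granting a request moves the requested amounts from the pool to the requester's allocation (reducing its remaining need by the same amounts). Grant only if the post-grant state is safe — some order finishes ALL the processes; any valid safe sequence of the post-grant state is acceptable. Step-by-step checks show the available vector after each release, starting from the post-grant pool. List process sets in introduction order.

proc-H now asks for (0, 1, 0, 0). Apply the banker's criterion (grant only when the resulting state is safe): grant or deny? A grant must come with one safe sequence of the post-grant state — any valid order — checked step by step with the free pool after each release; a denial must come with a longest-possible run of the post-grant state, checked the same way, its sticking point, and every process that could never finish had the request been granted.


DENY: after the grant no complete ordering would exist.
Key observation: after proc-D, proc-E the pool peaks at (1, 2, 2, 1), and each blocked process is short somewhere: proc-H on ram; proc-G on cpu.
On the post-grant state, proc-D, proc-E is a maximal run — nothing extends it. Walking it through:
  pool = (0, 1, 2, 0)
  run proc-D (needs (0, 0, 2, 0), free (0, 1, 2, 0)); after release of (1, 1, 0, 0) the pool is (1, 2, 2, 0)
  run proc-E (needs (1, 2, 1, 0), free (1, 2, 2, 0)); after release of (0, 0, 0, 1) the pool is (1, 2, 2, 1)
  blocked: proc-H wants (0, 0, 3, 0), pool (1, 2, 2, 1) — not enough ram
  blocked: proc-G wants (0, 3, 1, 0), pool (1, 2, 2, 1) — not enough cpu
Had the request been granted, proc-H and proc-G could never finish.
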